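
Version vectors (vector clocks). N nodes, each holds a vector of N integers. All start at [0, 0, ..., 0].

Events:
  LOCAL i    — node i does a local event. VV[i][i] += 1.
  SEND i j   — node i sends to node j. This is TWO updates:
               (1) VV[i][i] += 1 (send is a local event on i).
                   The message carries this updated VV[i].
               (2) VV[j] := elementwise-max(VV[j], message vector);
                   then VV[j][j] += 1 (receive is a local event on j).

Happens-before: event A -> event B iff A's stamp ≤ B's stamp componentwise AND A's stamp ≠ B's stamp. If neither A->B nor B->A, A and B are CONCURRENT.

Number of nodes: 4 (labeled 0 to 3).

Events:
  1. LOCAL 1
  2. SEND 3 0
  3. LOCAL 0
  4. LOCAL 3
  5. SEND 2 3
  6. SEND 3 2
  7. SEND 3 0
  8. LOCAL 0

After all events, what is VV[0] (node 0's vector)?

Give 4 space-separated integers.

Answer: 4 0 1 5

Derivation:
Initial: VV[0]=[0, 0, 0, 0]
Initial: VV[1]=[0, 0, 0, 0]
Initial: VV[2]=[0, 0, 0, 0]
Initial: VV[3]=[0, 0, 0, 0]
Event 1: LOCAL 1: VV[1][1]++ -> VV[1]=[0, 1, 0, 0]
Event 2: SEND 3->0: VV[3][3]++ -> VV[3]=[0, 0, 0, 1], msg_vec=[0, 0, 0, 1]; VV[0]=max(VV[0],msg_vec) then VV[0][0]++ -> VV[0]=[1, 0, 0, 1]
Event 3: LOCAL 0: VV[0][0]++ -> VV[0]=[2, 0, 0, 1]
Event 4: LOCAL 3: VV[3][3]++ -> VV[3]=[0, 0, 0, 2]
Event 5: SEND 2->3: VV[2][2]++ -> VV[2]=[0, 0, 1, 0], msg_vec=[0, 0, 1, 0]; VV[3]=max(VV[3],msg_vec) then VV[3][3]++ -> VV[3]=[0, 0, 1, 3]
Event 6: SEND 3->2: VV[3][3]++ -> VV[3]=[0, 0, 1, 4], msg_vec=[0, 0, 1, 4]; VV[2]=max(VV[2],msg_vec) then VV[2][2]++ -> VV[2]=[0, 0, 2, 4]
Event 7: SEND 3->0: VV[3][3]++ -> VV[3]=[0, 0, 1, 5], msg_vec=[0, 0, 1, 5]; VV[0]=max(VV[0],msg_vec) then VV[0][0]++ -> VV[0]=[3, 0, 1, 5]
Event 8: LOCAL 0: VV[0][0]++ -> VV[0]=[4, 0, 1, 5]
Final vectors: VV[0]=[4, 0, 1, 5]; VV[1]=[0, 1, 0, 0]; VV[2]=[0, 0, 2, 4]; VV[3]=[0, 0, 1, 5]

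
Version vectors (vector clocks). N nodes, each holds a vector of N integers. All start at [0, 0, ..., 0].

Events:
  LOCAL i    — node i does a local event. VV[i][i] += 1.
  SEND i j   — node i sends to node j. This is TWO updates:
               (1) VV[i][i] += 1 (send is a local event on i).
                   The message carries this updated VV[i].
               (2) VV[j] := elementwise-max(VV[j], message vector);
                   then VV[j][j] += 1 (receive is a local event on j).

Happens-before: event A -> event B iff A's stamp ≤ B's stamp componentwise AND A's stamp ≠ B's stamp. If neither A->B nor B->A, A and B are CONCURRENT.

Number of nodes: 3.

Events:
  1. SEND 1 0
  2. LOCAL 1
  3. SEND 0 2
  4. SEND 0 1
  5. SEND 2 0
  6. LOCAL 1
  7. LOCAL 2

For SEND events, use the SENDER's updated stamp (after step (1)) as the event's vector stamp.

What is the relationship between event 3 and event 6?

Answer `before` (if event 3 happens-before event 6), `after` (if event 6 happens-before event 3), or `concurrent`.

Initial: VV[0]=[0, 0, 0]
Initial: VV[1]=[0, 0, 0]
Initial: VV[2]=[0, 0, 0]
Event 1: SEND 1->0: VV[1][1]++ -> VV[1]=[0, 1, 0], msg_vec=[0, 1, 0]; VV[0]=max(VV[0],msg_vec) then VV[0][0]++ -> VV[0]=[1, 1, 0]
Event 2: LOCAL 1: VV[1][1]++ -> VV[1]=[0, 2, 0]
Event 3: SEND 0->2: VV[0][0]++ -> VV[0]=[2, 1, 0], msg_vec=[2, 1, 0]; VV[2]=max(VV[2],msg_vec) then VV[2][2]++ -> VV[2]=[2, 1, 1]
Event 4: SEND 0->1: VV[0][0]++ -> VV[0]=[3, 1, 0], msg_vec=[3, 1, 0]; VV[1]=max(VV[1],msg_vec) then VV[1][1]++ -> VV[1]=[3, 3, 0]
Event 5: SEND 2->0: VV[2][2]++ -> VV[2]=[2, 1, 2], msg_vec=[2, 1, 2]; VV[0]=max(VV[0],msg_vec) then VV[0][0]++ -> VV[0]=[4, 1, 2]
Event 6: LOCAL 1: VV[1][1]++ -> VV[1]=[3, 4, 0]
Event 7: LOCAL 2: VV[2][2]++ -> VV[2]=[2, 1, 3]
Event 3 stamp: [2, 1, 0]
Event 6 stamp: [3, 4, 0]
[2, 1, 0] <= [3, 4, 0]? True
[3, 4, 0] <= [2, 1, 0]? False
Relation: before

Answer: before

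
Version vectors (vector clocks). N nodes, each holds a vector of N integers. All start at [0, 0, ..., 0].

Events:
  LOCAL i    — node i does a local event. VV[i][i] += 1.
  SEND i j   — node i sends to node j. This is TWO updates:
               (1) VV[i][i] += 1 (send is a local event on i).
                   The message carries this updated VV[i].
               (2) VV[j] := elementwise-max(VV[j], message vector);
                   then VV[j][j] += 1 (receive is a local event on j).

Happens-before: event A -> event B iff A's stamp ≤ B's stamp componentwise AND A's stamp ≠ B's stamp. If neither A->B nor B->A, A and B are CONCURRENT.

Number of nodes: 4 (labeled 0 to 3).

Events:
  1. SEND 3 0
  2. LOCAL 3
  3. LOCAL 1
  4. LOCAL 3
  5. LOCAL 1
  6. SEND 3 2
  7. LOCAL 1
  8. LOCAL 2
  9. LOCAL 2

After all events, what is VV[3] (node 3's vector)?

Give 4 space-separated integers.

Initial: VV[0]=[0, 0, 0, 0]
Initial: VV[1]=[0, 0, 0, 0]
Initial: VV[2]=[0, 0, 0, 0]
Initial: VV[3]=[0, 0, 0, 0]
Event 1: SEND 3->0: VV[3][3]++ -> VV[3]=[0, 0, 0, 1], msg_vec=[0, 0, 0, 1]; VV[0]=max(VV[0],msg_vec) then VV[0][0]++ -> VV[0]=[1, 0, 0, 1]
Event 2: LOCAL 3: VV[3][3]++ -> VV[3]=[0, 0, 0, 2]
Event 3: LOCAL 1: VV[1][1]++ -> VV[1]=[0, 1, 0, 0]
Event 4: LOCAL 3: VV[3][3]++ -> VV[3]=[0, 0, 0, 3]
Event 5: LOCAL 1: VV[1][1]++ -> VV[1]=[0, 2, 0, 0]
Event 6: SEND 3->2: VV[3][3]++ -> VV[3]=[0, 0, 0, 4], msg_vec=[0, 0, 0, 4]; VV[2]=max(VV[2],msg_vec) then VV[2][2]++ -> VV[2]=[0, 0, 1, 4]
Event 7: LOCAL 1: VV[1][1]++ -> VV[1]=[0, 3, 0, 0]
Event 8: LOCAL 2: VV[2][2]++ -> VV[2]=[0, 0, 2, 4]
Event 9: LOCAL 2: VV[2][2]++ -> VV[2]=[0, 0, 3, 4]
Final vectors: VV[0]=[1, 0, 0, 1]; VV[1]=[0, 3, 0, 0]; VV[2]=[0, 0, 3, 4]; VV[3]=[0, 0, 0, 4]

Answer: 0 0 0 4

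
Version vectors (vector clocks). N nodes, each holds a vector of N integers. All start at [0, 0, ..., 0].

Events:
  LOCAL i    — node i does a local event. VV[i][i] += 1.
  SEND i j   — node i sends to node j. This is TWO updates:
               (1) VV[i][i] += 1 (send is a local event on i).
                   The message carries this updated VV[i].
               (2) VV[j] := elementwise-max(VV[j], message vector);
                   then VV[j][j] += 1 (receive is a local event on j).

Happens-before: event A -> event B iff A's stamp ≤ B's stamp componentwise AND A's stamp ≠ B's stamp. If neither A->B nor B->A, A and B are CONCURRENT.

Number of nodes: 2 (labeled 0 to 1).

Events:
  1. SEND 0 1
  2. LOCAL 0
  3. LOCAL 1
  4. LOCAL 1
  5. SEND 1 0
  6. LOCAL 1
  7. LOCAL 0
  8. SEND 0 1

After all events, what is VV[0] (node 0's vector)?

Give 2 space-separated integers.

Initial: VV[0]=[0, 0]
Initial: VV[1]=[0, 0]
Event 1: SEND 0->1: VV[0][0]++ -> VV[0]=[1, 0], msg_vec=[1, 0]; VV[1]=max(VV[1],msg_vec) then VV[1][1]++ -> VV[1]=[1, 1]
Event 2: LOCAL 0: VV[0][0]++ -> VV[0]=[2, 0]
Event 3: LOCAL 1: VV[1][1]++ -> VV[1]=[1, 2]
Event 4: LOCAL 1: VV[1][1]++ -> VV[1]=[1, 3]
Event 5: SEND 1->0: VV[1][1]++ -> VV[1]=[1, 4], msg_vec=[1, 4]; VV[0]=max(VV[0],msg_vec) then VV[0][0]++ -> VV[0]=[3, 4]
Event 6: LOCAL 1: VV[1][1]++ -> VV[1]=[1, 5]
Event 7: LOCAL 0: VV[0][0]++ -> VV[0]=[4, 4]
Event 8: SEND 0->1: VV[0][0]++ -> VV[0]=[5, 4], msg_vec=[5, 4]; VV[1]=max(VV[1],msg_vec) then VV[1][1]++ -> VV[1]=[5, 6]
Final vectors: VV[0]=[5, 4]; VV[1]=[5, 6]

Answer: 5 4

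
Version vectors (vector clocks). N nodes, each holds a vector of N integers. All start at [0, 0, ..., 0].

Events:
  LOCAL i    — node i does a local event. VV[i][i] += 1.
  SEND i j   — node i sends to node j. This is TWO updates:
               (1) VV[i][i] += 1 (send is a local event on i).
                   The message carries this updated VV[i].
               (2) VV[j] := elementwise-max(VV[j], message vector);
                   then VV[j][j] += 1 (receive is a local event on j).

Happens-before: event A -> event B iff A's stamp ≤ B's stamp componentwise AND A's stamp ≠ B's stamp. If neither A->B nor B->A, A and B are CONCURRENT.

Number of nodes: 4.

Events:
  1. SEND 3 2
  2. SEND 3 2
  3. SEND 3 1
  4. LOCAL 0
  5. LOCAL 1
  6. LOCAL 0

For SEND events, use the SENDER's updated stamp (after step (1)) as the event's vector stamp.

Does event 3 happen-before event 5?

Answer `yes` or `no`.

Answer: yes

Derivation:
Initial: VV[0]=[0, 0, 0, 0]
Initial: VV[1]=[0, 0, 0, 0]
Initial: VV[2]=[0, 0, 0, 0]
Initial: VV[3]=[0, 0, 0, 0]
Event 1: SEND 3->2: VV[3][3]++ -> VV[3]=[0, 0, 0, 1], msg_vec=[0, 0, 0, 1]; VV[2]=max(VV[2],msg_vec) then VV[2][2]++ -> VV[2]=[0, 0, 1, 1]
Event 2: SEND 3->2: VV[3][3]++ -> VV[3]=[0, 0, 0, 2], msg_vec=[0, 0, 0, 2]; VV[2]=max(VV[2],msg_vec) then VV[2][2]++ -> VV[2]=[0, 0, 2, 2]
Event 3: SEND 3->1: VV[3][3]++ -> VV[3]=[0, 0, 0, 3], msg_vec=[0, 0, 0, 3]; VV[1]=max(VV[1],msg_vec) then VV[1][1]++ -> VV[1]=[0, 1, 0, 3]
Event 4: LOCAL 0: VV[0][0]++ -> VV[0]=[1, 0, 0, 0]
Event 5: LOCAL 1: VV[1][1]++ -> VV[1]=[0, 2, 0, 3]
Event 6: LOCAL 0: VV[0][0]++ -> VV[0]=[2, 0, 0, 0]
Event 3 stamp: [0, 0, 0, 3]
Event 5 stamp: [0, 2, 0, 3]
[0, 0, 0, 3] <= [0, 2, 0, 3]? True. Equal? False. Happens-before: True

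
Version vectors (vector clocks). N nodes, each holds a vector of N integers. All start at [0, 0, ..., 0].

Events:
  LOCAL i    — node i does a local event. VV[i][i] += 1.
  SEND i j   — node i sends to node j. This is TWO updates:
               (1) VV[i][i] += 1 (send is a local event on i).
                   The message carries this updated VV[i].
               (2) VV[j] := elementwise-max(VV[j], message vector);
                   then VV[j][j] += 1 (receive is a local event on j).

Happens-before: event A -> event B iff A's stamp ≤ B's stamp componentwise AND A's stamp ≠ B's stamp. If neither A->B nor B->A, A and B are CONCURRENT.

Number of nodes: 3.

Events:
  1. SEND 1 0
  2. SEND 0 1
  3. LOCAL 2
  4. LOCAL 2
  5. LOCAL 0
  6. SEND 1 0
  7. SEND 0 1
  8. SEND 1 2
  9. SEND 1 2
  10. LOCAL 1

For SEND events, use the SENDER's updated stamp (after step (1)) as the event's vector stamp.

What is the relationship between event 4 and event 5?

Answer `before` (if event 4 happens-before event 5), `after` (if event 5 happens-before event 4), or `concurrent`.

Answer: concurrent

Derivation:
Initial: VV[0]=[0, 0, 0]
Initial: VV[1]=[0, 0, 0]
Initial: VV[2]=[0, 0, 0]
Event 1: SEND 1->0: VV[1][1]++ -> VV[1]=[0, 1, 0], msg_vec=[0, 1, 0]; VV[0]=max(VV[0],msg_vec) then VV[0][0]++ -> VV[0]=[1, 1, 0]
Event 2: SEND 0->1: VV[0][0]++ -> VV[0]=[2, 1, 0], msg_vec=[2, 1, 0]; VV[1]=max(VV[1],msg_vec) then VV[1][1]++ -> VV[1]=[2, 2, 0]
Event 3: LOCAL 2: VV[2][2]++ -> VV[2]=[0, 0, 1]
Event 4: LOCAL 2: VV[2][2]++ -> VV[2]=[0, 0, 2]
Event 5: LOCAL 0: VV[0][0]++ -> VV[0]=[3, 1, 0]
Event 6: SEND 1->0: VV[1][1]++ -> VV[1]=[2, 3, 0], msg_vec=[2, 3, 0]; VV[0]=max(VV[0],msg_vec) then VV[0][0]++ -> VV[0]=[4, 3, 0]
Event 7: SEND 0->1: VV[0][0]++ -> VV[0]=[5, 3, 0], msg_vec=[5, 3, 0]; VV[1]=max(VV[1],msg_vec) then VV[1][1]++ -> VV[1]=[5, 4, 0]
Event 8: SEND 1->2: VV[1][1]++ -> VV[1]=[5, 5, 0], msg_vec=[5, 5, 0]; VV[2]=max(VV[2],msg_vec) then VV[2][2]++ -> VV[2]=[5, 5, 3]
Event 9: SEND 1->2: VV[1][1]++ -> VV[1]=[5, 6, 0], msg_vec=[5, 6, 0]; VV[2]=max(VV[2],msg_vec) then VV[2][2]++ -> VV[2]=[5, 6, 4]
Event 10: LOCAL 1: VV[1][1]++ -> VV[1]=[5, 7, 0]
Event 4 stamp: [0, 0, 2]
Event 5 stamp: [3, 1, 0]
[0, 0, 2] <= [3, 1, 0]? False
[3, 1, 0] <= [0, 0, 2]? False
Relation: concurrent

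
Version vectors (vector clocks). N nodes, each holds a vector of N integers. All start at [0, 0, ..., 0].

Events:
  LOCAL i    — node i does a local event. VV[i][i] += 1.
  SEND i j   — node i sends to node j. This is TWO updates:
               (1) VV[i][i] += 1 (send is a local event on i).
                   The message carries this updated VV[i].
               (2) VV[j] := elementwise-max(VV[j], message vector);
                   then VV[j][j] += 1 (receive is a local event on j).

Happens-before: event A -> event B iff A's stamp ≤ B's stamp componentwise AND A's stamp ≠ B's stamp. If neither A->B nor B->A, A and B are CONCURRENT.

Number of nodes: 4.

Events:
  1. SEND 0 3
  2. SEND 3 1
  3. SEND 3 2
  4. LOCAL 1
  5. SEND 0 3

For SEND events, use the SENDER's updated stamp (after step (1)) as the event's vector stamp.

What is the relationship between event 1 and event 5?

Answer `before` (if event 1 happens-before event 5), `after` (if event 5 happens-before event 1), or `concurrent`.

Initial: VV[0]=[0, 0, 0, 0]
Initial: VV[1]=[0, 0, 0, 0]
Initial: VV[2]=[0, 0, 0, 0]
Initial: VV[3]=[0, 0, 0, 0]
Event 1: SEND 0->3: VV[0][0]++ -> VV[0]=[1, 0, 0, 0], msg_vec=[1, 0, 0, 0]; VV[3]=max(VV[3],msg_vec) then VV[3][3]++ -> VV[3]=[1, 0, 0, 1]
Event 2: SEND 3->1: VV[3][3]++ -> VV[3]=[1, 0, 0, 2], msg_vec=[1, 0, 0, 2]; VV[1]=max(VV[1],msg_vec) then VV[1][1]++ -> VV[1]=[1, 1, 0, 2]
Event 3: SEND 3->2: VV[3][3]++ -> VV[3]=[1, 0, 0, 3], msg_vec=[1, 0, 0, 3]; VV[2]=max(VV[2],msg_vec) then VV[2][2]++ -> VV[2]=[1, 0, 1, 3]
Event 4: LOCAL 1: VV[1][1]++ -> VV[1]=[1, 2, 0, 2]
Event 5: SEND 0->3: VV[0][0]++ -> VV[0]=[2, 0, 0, 0], msg_vec=[2, 0, 0, 0]; VV[3]=max(VV[3],msg_vec) then VV[3][3]++ -> VV[3]=[2, 0, 0, 4]
Event 1 stamp: [1, 0, 0, 0]
Event 5 stamp: [2, 0, 0, 0]
[1, 0, 0, 0] <= [2, 0, 0, 0]? True
[2, 0, 0, 0] <= [1, 0, 0, 0]? False
Relation: before

Answer: before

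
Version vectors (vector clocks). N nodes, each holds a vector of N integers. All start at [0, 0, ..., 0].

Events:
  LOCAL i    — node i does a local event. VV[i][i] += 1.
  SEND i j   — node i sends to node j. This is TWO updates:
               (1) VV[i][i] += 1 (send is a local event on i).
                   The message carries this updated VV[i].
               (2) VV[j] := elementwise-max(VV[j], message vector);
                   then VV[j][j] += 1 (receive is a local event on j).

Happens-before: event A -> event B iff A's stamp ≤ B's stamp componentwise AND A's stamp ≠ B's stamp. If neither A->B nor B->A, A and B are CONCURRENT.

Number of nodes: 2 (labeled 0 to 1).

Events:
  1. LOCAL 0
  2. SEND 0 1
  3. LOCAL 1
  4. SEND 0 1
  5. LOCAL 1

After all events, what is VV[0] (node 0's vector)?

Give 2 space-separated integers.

Answer: 3 0

Derivation:
Initial: VV[0]=[0, 0]
Initial: VV[1]=[0, 0]
Event 1: LOCAL 0: VV[0][0]++ -> VV[0]=[1, 0]
Event 2: SEND 0->1: VV[0][0]++ -> VV[0]=[2, 0], msg_vec=[2, 0]; VV[1]=max(VV[1],msg_vec) then VV[1][1]++ -> VV[1]=[2, 1]
Event 3: LOCAL 1: VV[1][1]++ -> VV[1]=[2, 2]
Event 4: SEND 0->1: VV[0][0]++ -> VV[0]=[3, 0], msg_vec=[3, 0]; VV[1]=max(VV[1],msg_vec) then VV[1][1]++ -> VV[1]=[3, 3]
Event 5: LOCAL 1: VV[1][1]++ -> VV[1]=[3, 4]
Final vectors: VV[0]=[3, 0]; VV[1]=[3, 4]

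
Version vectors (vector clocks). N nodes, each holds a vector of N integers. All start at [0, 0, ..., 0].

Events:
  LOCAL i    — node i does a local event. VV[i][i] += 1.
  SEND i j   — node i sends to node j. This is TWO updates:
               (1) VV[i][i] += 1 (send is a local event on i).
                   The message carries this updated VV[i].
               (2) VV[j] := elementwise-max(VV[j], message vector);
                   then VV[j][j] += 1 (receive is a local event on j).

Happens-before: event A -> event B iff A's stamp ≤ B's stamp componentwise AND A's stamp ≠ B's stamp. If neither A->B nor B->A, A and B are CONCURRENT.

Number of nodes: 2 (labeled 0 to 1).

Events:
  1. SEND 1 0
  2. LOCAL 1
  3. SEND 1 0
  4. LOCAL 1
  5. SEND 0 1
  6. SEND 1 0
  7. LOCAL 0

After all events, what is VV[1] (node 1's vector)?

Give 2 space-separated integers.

Answer: 3 6

Derivation:
Initial: VV[0]=[0, 0]
Initial: VV[1]=[0, 0]
Event 1: SEND 1->0: VV[1][1]++ -> VV[1]=[0, 1], msg_vec=[0, 1]; VV[0]=max(VV[0],msg_vec) then VV[0][0]++ -> VV[0]=[1, 1]
Event 2: LOCAL 1: VV[1][1]++ -> VV[1]=[0, 2]
Event 3: SEND 1->0: VV[1][1]++ -> VV[1]=[0, 3], msg_vec=[0, 3]; VV[0]=max(VV[0],msg_vec) then VV[0][0]++ -> VV[0]=[2, 3]
Event 4: LOCAL 1: VV[1][1]++ -> VV[1]=[0, 4]
Event 5: SEND 0->1: VV[0][0]++ -> VV[0]=[3, 3], msg_vec=[3, 3]; VV[1]=max(VV[1],msg_vec) then VV[1][1]++ -> VV[1]=[3, 5]
Event 6: SEND 1->0: VV[1][1]++ -> VV[1]=[3, 6], msg_vec=[3, 6]; VV[0]=max(VV[0],msg_vec) then VV[0][0]++ -> VV[0]=[4, 6]
Event 7: LOCAL 0: VV[0][0]++ -> VV[0]=[5, 6]
Final vectors: VV[0]=[5, 6]; VV[1]=[3, 6]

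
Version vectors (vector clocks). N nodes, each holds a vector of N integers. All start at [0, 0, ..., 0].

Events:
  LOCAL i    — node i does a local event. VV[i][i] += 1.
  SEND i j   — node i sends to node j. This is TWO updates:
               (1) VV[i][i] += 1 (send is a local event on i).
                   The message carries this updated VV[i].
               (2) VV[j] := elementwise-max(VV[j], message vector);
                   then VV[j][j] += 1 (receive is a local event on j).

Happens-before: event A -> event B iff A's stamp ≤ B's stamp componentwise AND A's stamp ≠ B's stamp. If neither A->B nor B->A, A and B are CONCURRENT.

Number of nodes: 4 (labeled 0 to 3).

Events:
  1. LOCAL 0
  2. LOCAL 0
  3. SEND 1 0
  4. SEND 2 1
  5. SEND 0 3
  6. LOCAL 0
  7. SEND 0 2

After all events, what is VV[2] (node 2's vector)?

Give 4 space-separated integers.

Answer: 6 1 2 0

Derivation:
Initial: VV[0]=[0, 0, 0, 0]
Initial: VV[1]=[0, 0, 0, 0]
Initial: VV[2]=[0, 0, 0, 0]
Initial: VV[3]=[0, 0, 0, 0]
Event 1: LOCAL 0: VV[0][0]++ -> VV[0]=[1, 0, 0, 0]
Event 2: LOCAL 0: VV[0][0]++ -> VV[0]=[2, 0, 0, 0]
Event 3: SEND 1->0: VV[1][1]++ -> VV[1]=[0, 1, 0, 0], msg_vec=[0, 1, 0, 0]; VV[0]=max(VV[0],msg_vec) then VV[0][0]++ -> VV[0]=[3, 1, 0, 0]
Event 4: SEND 2->1: VV[2][2]++ -> VV[2]=[0, 0, 1, 0], msg_vec=[0, 0, 1, 0]; VV[1]=max(VV[1],msg_vec) then VV[1][1]++ -> VV[1]=[0, 2, 1, 0]
Event 5: SEND 0->3: VV[0][0]++ -> VV[0]=[4, 1, 0, 0], msg_vec=[4, 1, 0, 0]; VV[3]=max(VV[3],msg_vec) then VV[3][3]++ -> VV[3]=[4, 1, 0, 1]
Event 6: LOCAL 0: VV[0][0]++ -> VV[0]=[5, 1, 0, 0]
Event 7: SEND 0->2: VV[0][0]++ -> VV[0]=[6, 1, 0, 0], msg_vec=[6, 1, 0, 0]; VV[2]=max(VV[2],msg_vec) then VV[2][2]++ -> VV[2]=[6, 1, 2, 0]
Final vectors: VV[0]=[6, 1, 0, 0]; VV[1]=[0, 2, 1, 0]; VV[2]=[6, 1, 2, 0]; VV[3]=[4, 1, 0, 1]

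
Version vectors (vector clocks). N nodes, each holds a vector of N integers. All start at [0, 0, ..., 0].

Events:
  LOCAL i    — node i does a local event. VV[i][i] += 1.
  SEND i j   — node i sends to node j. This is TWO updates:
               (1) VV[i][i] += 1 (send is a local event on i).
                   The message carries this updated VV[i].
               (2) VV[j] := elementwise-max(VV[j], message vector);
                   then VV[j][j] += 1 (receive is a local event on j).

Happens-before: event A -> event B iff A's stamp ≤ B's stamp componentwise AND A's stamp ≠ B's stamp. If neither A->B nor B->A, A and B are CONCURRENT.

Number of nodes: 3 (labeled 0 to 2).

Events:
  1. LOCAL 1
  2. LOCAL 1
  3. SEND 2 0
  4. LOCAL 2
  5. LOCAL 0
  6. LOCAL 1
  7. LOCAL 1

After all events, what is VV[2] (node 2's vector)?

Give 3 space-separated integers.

Initial: VV[0]=[0, 0, 0]
Initial: VV[1]=[0, 0, 0]
Initial: VV[2]=[0, 0, 0]
Event 1: LOCAL 1: VV[1][1]++ -> VV[1]=[0, 1, 0]
Event 2: LOCAL 1: VV[1][1]++ -> VV[1]=[0, 2, 0]
Event 3: SEND 2->0: VV[2][2]++ -> VV[2]=[0, 0, 1], msg_vec=[0, 0, 1]; VV[0]=max(VV[0],msg_vec) then VV[0][0]++ -> VV[0]=[1, 0, 1]
Event 4: LOCAL 2: VV[2][2]++ -> VV[2]=[0, 0, 2]
Event 5: LOCAL 0: VV[0][0]++ -> VV[0]=[2, 0, 1]
Event 6: LOCAL 1: VV[1][1]++ -> VV[1]=[0, 3, 0]
Event 7: LOCAL 1: VV[1][1]++ -> VV[1]=[0, 4, 0]
Final vectors: VV[0]=[2, 0, 1]; VV[1]=[0, 4, 0]; VV[2]=[0, 0, 2]

Answer: 0 0 2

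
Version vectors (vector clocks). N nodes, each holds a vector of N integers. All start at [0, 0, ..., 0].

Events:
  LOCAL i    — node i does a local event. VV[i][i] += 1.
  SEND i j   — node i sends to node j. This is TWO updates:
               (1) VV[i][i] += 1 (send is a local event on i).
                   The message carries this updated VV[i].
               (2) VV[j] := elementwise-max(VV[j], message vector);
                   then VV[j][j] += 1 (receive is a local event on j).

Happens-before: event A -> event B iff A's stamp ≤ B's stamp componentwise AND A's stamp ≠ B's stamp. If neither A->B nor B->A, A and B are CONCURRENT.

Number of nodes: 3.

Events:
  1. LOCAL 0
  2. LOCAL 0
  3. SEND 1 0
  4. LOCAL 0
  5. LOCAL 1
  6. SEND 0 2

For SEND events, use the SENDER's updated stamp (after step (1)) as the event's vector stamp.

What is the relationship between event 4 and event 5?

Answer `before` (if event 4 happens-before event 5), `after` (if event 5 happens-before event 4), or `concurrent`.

Answer: concurrent

Derivation:
Initial: VV[0]=[0, 0, 0]
Initial: VV[1]=[0, 0, 0]
Initial: VV[2]=[0, 0, 0]
Event 1: LOCAL 0: VV[0][0]++ -> VV[0]=[1, 0, 0]
Event 2: LOCAL 0: VV[0][0]++ -> VV[0]=[2, 0, 0]
Event 3: SEND 1->0: VV[1][1]++ -> VV[1]=[0, 1, 0], msg_vec=[0, 1, 0]; VV[0]=max(VV[0],msg_vec) then VV[0][0]++ -> VV[0]=[3, 1, 0]
Event 4: LOCAL 0: VV[0][0]++ -> VV[0]=[4, 1, 0]
Event 5: LOCAL 1: VV[1][1]++ -> VV[1]=[0, 2, 0]
Event 6: SEND 0->2: VV[0][0]++ -> VV[0]=[5, 1, 0], msg_vec=[5, 1, 0]; VV[2]=max(VV[2],msg_vec) then VV[2][2]++ -> VV[2]=[5, 1, 1]
Event 4 stamp: [4, 1, 0]
Event 5 stamp: [0, 2, 0]
[4, 1, 0] <= [0, 2, 0]? False
[0, 2, 0] <= [4, 1, 0]? False
Relation: concurrent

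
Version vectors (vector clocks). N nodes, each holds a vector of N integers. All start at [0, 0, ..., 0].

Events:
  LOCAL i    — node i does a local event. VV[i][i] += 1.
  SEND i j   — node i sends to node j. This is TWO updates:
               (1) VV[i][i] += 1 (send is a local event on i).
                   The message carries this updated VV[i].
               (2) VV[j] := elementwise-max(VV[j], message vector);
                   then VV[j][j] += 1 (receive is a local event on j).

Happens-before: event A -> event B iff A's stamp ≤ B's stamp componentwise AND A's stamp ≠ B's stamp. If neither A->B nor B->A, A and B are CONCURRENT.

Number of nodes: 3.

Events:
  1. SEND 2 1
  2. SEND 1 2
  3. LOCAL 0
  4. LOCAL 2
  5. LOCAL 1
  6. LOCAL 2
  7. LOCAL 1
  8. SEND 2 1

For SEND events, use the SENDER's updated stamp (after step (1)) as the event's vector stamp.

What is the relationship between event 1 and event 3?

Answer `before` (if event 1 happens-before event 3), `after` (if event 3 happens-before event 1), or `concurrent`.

Initial: VV[0]=[0, 0, 0]
Initial: VV[1]=[0, 0, 0]
Initial: VV[2]=[0, 0, 0]
Event 1: SEND 2->1: VV[2][2]++ -> VV[2]=[0, 0, 1], msg_vec=[0, 0, 1]; VV[1]=max(VV[1],msg_vec) then VV[1][1]++ -> VV[1]=[0, 1, 1]
Event 2: SEND 1->2: VV[1][1]++ -> VV[1]=[0, 2, 1], msg_vec=[0, 2, 1]; VV[2]=max(VV[2],msg_vec) then VV[2][2]++ -> VV[2]=[0, 2, 2]
Event 3: LOCAL 0: VV[0][0]++ -> VV[0]=[1, 0, 0]
Event 4: LOCAL 2: VV[2][2]++ -> VV[2]=[0, 2, 3]
Event 5: LOCAL 1: VV[1][1]++ -> VV[1]=[0, 3, 1]
Event 6: LOCAL 2: VV[2][2]++ -> VV[2]=[0, 2, 4]
Event 7: LOCAL 1: VV[1][1]++ -> VV[1]=[0, 4, 1]
Event 8: SEND 2->1: VV[2][2]++ -> VV[2]=[0, 2, 5], msg_vec=[0, 2, 5]; VV[1]=max(VV[1],msg_vec) then VV[1][1]++ -> VV[1]=[0, 5, 5]
Event 1 stamp: [0, 0, 1]
Event 3 stamp: [1, 0, 0]
[0, 0, 1] <= [1, 0, 0]? False
[1, 0, 0] <= [0, 0, 1]? False
Relation: concurrent

Answer: concurrent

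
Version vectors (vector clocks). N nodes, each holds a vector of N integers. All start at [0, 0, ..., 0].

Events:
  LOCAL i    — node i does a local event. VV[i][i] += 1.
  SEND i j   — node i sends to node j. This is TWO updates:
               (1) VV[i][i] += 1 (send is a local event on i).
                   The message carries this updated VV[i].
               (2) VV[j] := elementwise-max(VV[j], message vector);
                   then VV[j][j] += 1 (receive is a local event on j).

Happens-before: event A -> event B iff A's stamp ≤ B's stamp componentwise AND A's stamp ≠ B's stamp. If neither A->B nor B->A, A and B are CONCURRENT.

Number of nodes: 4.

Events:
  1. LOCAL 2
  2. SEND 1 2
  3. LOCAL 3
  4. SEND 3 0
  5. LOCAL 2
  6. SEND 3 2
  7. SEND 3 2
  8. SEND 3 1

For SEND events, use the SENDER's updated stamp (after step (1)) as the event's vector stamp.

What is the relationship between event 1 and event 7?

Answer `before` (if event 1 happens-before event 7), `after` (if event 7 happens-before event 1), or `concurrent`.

Answer: concurrent

Derivation:
Initial: VV[0]=[0, 0, 0, 0]
Initial: VV[1]=[0, 0, 0, 0]
Initial: VV[2]=[0, 0, 0, 0]
Initial: VV[3]=[0, 0, 0, 0]
Event 1: LOCAL 2: VV[2][2]++ -> VV[2]=[0, 0, 1, 0]
Event 2: SEND 1->2: VV[1][1]++ -> VV[1]=[0, 1, 0, 0], msg_vec=[0, 1, 0, 0]; VV[2]=max(VV[2],msg_vec) then VV[2][2]++ -> VV[2]=[0, 1, 2, 0]
Event 3: LOCAL 3: VV[3][3]++ -> VV[3]=[0, 0, 0, 1]
Event 4: SEND 3->0: VV[3][3]++ -> VV[3]=[0, 0, 0, 2], msg_vec=[0, 0, 0, 2]; VV[0]=max(VV[0],msg_vec) then VV[0][0]++ -> VV[0]=[1, 0, 0, 2]
Event 5: LOCAL 2: VV[2][2]++ -> VV[2]=[0, 1, 3, 0]
Event 6: SEND 3->2: VV[3][3]++ -> VV[3]=[0, 0, 0, 3], msg_vec=[0, 0, 0, 3]; VV[2]=max(VV[2],msg_vec) then VV[2][2]++ -> VV[2]=[0, 1, 4, 3]
Event 7: SEND 3->2: VV[3][3]++ -> VV[3]=[0, 0, 0, 4], msg_vec=[0, 0, 0, 4]; VV[2]=max(VV[2],msg_vec) then VV[2][2]++ -> VV[2]=[0, 1, 5, 4]
Event 8: SEND 3->1: VV[3][3]++ -> VV[3]=[0, 0, 0, 5], msg_vec=[0, 0, 0, 5]; VV[1]=max(VV[1],msg_vec) then VV[1][1]++ -> VV[1]=[0, 2, 0, 5]
Event 1 stamp: [0, 0, 1, 0]
Event 7 stamp: [0, 0, 0, 4]
[0, 0, 1, 0] <= [0, 0, 0, 4]? False
[0, 0, 0, 4] <= [0, 0, 1, 0]? False
Relation: concurrent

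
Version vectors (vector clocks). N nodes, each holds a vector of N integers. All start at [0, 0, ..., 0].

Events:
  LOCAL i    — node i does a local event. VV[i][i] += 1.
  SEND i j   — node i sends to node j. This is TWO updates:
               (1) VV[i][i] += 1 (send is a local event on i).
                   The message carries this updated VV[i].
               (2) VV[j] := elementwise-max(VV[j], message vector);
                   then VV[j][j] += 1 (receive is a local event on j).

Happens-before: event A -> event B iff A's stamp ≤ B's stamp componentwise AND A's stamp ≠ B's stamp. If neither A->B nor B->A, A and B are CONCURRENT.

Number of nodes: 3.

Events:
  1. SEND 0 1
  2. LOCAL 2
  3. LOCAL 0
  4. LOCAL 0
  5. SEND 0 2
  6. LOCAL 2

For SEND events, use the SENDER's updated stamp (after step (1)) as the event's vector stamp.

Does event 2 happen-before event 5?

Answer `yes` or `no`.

Initial: VV[0]=[0, 0, 0]
Initial: VV[1]=[0, 0, 0]
Initial: VV[2]=[0, 0, 0]
Event 1: SEND 0->1: VV[0][0]++ -> VV[0]=[1, 0, 0], msg_vec=[1, 0, 0]; VV[1]=max(VV[1],msg_vec) then VV[1][1]++ -> VV[1]=[1, 1, 0]
Event 2: LOCAL 2: VV[2][2]++ -> VV[2]=[0, 0, 1]
Event 3: LOCAL 0: VV[0][0]++ -> VV[0]=[2, 0, 0]
Event 4: LOCAL 0: VV[0][0]++ -> VV[0]=[3, 0, 0]
Event 5: SEND 0->2: VV[0][0]++ -> VV[0]=[4, 0, 0], msg_vec=[4, 0, 0]; VV[2]=max(VV[2],msg_vec) then VV[2][2]++ -> VV[2]=[4, 0, 2]
Event 6: LOCAL 2: VV[2][2]++ -> VV[2]=[4, 0, 3]
Event 2 stamp: [0, 0, 1]
Event 5 stamp: [4, 0, 0]
[0, 0, 1] <= [4, 0, 0]? False. Equal? False. Happens-before: False

Answer: no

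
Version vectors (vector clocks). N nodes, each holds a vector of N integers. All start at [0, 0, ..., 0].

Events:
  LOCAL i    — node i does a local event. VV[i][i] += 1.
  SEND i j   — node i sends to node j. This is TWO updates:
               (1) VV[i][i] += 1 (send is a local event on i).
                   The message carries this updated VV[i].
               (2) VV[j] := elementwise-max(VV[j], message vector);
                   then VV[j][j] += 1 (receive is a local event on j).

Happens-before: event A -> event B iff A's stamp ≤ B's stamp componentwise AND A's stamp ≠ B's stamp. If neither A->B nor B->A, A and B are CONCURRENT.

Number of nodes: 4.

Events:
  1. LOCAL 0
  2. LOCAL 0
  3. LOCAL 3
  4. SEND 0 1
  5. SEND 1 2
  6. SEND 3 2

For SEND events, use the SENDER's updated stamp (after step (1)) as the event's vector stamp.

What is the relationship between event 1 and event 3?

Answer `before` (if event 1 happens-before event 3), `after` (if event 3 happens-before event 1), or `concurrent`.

Initial: VV[0]=[0, 0, 0, 0]
Initial: VV[1]=[0, 0, 0, 0]
Initial: VV[2]=[0, 0, 0, 0]
Initial: VV[3]=[0, 0, 0, 0]
Event 1: LOCAL 0: VV[0][0]++ -> VV[0]=[1, 0, 0, 0]
Event 2: LOCAL 0: VV[0][0]++ -> VV[0]=[2, 0, 0, 0]
Event 3: LOCAL 3: VV[3][3]++ -> VV[3]=[0, 0, 0, 1]
Event 4: SEND 0->1: VV[0][0]++ -> VV[0]=[3, 0, 0, 0], msg_vec=[3, 0, 0, 0]; VV[1]=max(VV[1],msg_vec) then VV[1][1]++ -> VV[1]=[3, 1, 0, 0]
Event 5: SEND 1->2: VV[1][1]++ -> VV[1]=[3, 2, 0, 0], msg_vec=[3, 2, 0, 0]; VV[2]=max(VV[2],msg_vec) then VV[2][2]++ -> VV[2]=[3, 2, 1, 0]
Event 6: SEND 3->2: VV[3][3]++ -> VV[3]=[0, 0, 0, 2], msg_vec=[0, 0, 0, 2]; VV[2]=max(VV[2],msg_vec) then VV[2][2]++ -> VV[2]=[3, 2, 2, 2]
Event 1 stamp: [1, 0, 0, 0]
Event 3 stamp: [0, 0, 0, 1]
[1, 0, 0, 0] <= [0, 0, 0, 1]? False
[0, 0, 0, 1] <= [1, 0, 0, 0]? False
Relation: concurrent

Answer: concurrent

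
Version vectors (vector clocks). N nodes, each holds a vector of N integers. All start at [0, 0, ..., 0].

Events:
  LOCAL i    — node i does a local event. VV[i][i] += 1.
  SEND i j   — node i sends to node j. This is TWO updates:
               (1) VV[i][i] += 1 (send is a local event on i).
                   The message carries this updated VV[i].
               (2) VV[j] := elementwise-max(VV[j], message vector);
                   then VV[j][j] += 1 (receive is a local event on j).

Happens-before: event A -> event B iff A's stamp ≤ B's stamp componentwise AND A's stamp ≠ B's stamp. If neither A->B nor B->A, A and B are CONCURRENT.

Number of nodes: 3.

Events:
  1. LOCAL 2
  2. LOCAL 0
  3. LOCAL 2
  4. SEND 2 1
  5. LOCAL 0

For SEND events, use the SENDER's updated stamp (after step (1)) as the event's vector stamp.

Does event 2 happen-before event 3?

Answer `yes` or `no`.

Initial: VV[0]=[0, 0, 0]
Initial: VV[1]=[0, 0, 0]
Initial: VV[2]=[0, 0, 0]
Event 1: LOCAL 2: VV[2][2]++ -> VV[2]=[0, 0, 1]
Event 2: LOCAL 0: VV[0][0]++ -> VV[0]=[1, 0, 0]
Event 3: LOCAL 2: VV[2][2]++ -> VV[2]=[0, 0, 2]
Event 4: SEND 2->1: VV[2][2]++ -> VV[2]=[0, 0, 3], msg_vec=[0, 0, 3]; VV[1]=max(VV[1],msg_vec) then VV[1][1]++ -> VV[1]=[0, 1, 3]
Event 5: LOCAL 0: VV[0][0]++ -> VV[0]=[2, 0, 0]
Event 2 stamp: [1, 0, 0]
Event 3 stamp: [0, 0, 2]
[1, 0, 0] <= [0, 0, 2]? False. Equal? False. Happens-before: False

Answer: no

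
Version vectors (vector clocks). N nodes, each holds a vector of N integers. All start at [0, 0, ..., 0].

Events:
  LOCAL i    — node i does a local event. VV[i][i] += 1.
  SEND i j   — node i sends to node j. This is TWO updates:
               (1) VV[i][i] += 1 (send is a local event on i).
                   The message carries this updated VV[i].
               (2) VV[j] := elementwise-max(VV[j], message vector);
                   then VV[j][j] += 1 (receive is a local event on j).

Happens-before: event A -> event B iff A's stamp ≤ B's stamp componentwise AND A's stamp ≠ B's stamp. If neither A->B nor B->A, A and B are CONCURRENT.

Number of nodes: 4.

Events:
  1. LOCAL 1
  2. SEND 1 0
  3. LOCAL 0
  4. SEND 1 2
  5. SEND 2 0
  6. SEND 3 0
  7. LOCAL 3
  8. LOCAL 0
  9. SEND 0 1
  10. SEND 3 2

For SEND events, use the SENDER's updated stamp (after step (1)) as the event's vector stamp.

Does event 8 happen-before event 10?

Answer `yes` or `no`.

Answer: no

Derivation:
Initial: VV[0]=[0, 0, 0, 0]
Initial: VV[1]=[0, 0, 0, 0]
Initial: VV[2]=[0, 0, 0, 0]
Initial: VV[3]=[0, 0, 0, 0]
Event 1: LOCAL 1: VV[1][1]++ -> VV[1]=[0, 1, 0, 0]
Event 2: SEND 1->0: VV[1][1]++ -> VV[1]=[0, 2, 0, 0], msg_vec=[0, 2, 0, 0]; VV[0]=max(VV[0],msg_vec) then VV[0][0]++ -> VV[0]=[1, 2, 0, 0]
Event 3: LOCAL 0: VV[0][0]++ -> VV[0]=[2, 2, 0, 0]
Event 4: SEND 1->2: VV[1][1]++ -> VV[1]=[0, 3, 0, 0], msg_vec=[0, 3, 0, 0]; VV[2]=max(VV[2],msg_vec) then VV[2][2]++ -> VV[2]=[0, 3, 1, 0]
Event 5: SEND 2->0: VV[2][2]++ -> VV[2]=[0, 3, 2, 0], msg_vec=[0, 3, 2, 0]; VV[0]=max(VV[0],msg_vec) then VV[0][0]++ -> VV[0]=[3, 3, 2, 0]
Event 6: SEND 3->0: VV[3][3]++ -> VV[3]=[0, 0, 0, 1], msg_vec=[0, 0, 0, 1]; VV[0]=max(VV[0],msg_vec) then VV[0][0]++ -> VV[0]=[4, 3, 2, 1]
Event 7: LOCAL 3: VV[3][3]++ -> VV[3]=[0, 0, 0, 2]
Event 8: LOCAL 0: VV[0][0]++ -> VV[0]=[5, 3, 2, 1]
Event 9: SEND 0->1: VV[0][0]++ -> VV[0]=[6, 3, 2, 1], msg_vec=[6, 3, 2, 1]; VV[1]=max(VV[1],msg_vec) then VV[1][1]++ -> VV[1]=[6, 4, 2, 1]
Event 10: SEND 3->2: VV[3][3]++ -> VV[3]=[0, 0, 0, 3], msg_vec=[0, 0, 0, 3]; VV[2]=max(VV[2],msg_vec) then VV[2][2]++ -> VV[2]=[0, 3, 3, 3]
Event 8 stamp: [5, 3, 2, 1]
Event 10 stamp: [0, 0, 0, 3]
[5, 3, 2, 1] <= [0, 0, 0, 3]? False. Equal? False. Happens-before: False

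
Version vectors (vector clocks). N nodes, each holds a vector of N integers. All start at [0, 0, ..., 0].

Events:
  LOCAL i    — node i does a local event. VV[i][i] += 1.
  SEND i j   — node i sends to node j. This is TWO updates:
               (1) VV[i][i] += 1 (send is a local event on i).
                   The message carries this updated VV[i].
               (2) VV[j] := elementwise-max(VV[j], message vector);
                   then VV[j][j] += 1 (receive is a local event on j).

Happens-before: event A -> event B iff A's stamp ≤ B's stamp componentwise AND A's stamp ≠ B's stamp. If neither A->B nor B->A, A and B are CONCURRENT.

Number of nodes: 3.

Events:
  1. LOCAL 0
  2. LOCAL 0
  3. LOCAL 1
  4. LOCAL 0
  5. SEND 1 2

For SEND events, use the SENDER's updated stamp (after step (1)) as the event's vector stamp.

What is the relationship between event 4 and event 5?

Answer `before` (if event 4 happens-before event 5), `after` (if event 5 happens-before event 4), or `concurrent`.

Answer: concurrent

Derivation:
Initial: VV[0]=[0, 0, 0]
Initial: VV[1]=[0, 0, 0]
Initial: VV[2]=[0, 0, 0]
Event 1: LOCAL 0: VV[0][0]++ -> VV[0]=[1, 0, 0]
Event 2: LOCAL 0: VV[0][0]++ -> VV[0]=[2, 0, 0]
Event 3: LOCAL 1: VV[1][1]++ -> VV[1]=[0, 1, 0]
Event 4: LOCAL 0: VV[0][0]++ -> VV[0]=[3, 0, 0]
Event 5: SEND 1->2: VV[1][1]++ -> VV[1]=[0, 2, 0], msg_vec=[0, 2, 0]; VV[2]=max(VV[2],msg_vec) then VV[2][2]++ -> VV[2]=[0, 2, 1]
Event 4 stamp: [3, 0, 0]
Event 5 stamp: [0, 2, 0]
[3, 0, 0] <= [0, 2, 0]? False
[0, 2, 0] <= [3, 0, 0]? False
Relation: concurrent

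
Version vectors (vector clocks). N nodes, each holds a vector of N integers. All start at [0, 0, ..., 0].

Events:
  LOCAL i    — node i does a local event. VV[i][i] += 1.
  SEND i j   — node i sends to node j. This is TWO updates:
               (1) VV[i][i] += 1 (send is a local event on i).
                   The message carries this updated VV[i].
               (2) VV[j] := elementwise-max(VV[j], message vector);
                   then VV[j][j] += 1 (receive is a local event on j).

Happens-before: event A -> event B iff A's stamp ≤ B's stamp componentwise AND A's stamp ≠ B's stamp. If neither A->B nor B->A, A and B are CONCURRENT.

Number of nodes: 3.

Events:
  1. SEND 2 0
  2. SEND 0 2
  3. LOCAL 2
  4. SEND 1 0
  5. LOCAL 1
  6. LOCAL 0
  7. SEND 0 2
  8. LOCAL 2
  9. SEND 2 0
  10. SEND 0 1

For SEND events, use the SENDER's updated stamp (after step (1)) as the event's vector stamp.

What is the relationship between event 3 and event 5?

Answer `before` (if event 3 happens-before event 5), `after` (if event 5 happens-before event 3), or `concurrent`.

Answer: concurrent

Derivation:
Initial: VV[0]=[0, 0, 0]
Initial: VV[1]=[0, 0, 0]
Initial: VV[2]=[0, 0, 0]
Event 1: SEND 2->0: VV[2][2]++ -> VV[2]=[0, 0, 1], msg_vec=[0, 0, 1]; VV[0]=max(VV[0],msg_vec) then VV[0][0]++ -> VV[0]=[1, 0, 1]
Event 2: SEND 0->2: VV[0][0]++ -> VV[0]=[2, 0, 1], msg_vec=[2, 0, 1]; VV[2]=max(VV[2],msg_vec) then VV[2][2]++ -> VV[2]=[2, 0, 2]
Event 3: LOCAL 2: VV[2][2]++ -> VV[2]=[2, 0, 3]
Event 4: SEND 1->0: VV[1][1]++ -> VV[1]=[0, 1, 0], msg_vec=[0, 1, 0]; VV[0]=max(VV[0],msg_vec) then VV[0][0]++ -> VV[0]=[3, 1, 1]
Event 5: LOCAL 1: VV[1][1]++ -> VV[1]=[0, 2, 0]
Event 6: LOCAL 0: VV[0][0]++ -> VV[0]=[4, 1, 1]
Event 7: SEND 0->2: VV[0][0]++ -> VV[0]=[5, 1, 1], msg_vec=[5, 1, 1]; VV[2]=max(VV[2],msg_vec) then VV[2][2]++ -> VV[2]=[5, 1, 4]
Event 8: LOCAL 2: VV[2][2]++ -> VV[2]=[5, 1, 5]
Event 9: SEND 2->0: VV[2][2]++ -> VV[2]=[5, 1, 6], msg_vec=[5, 1, 6]; VV[0]=max(VV[0],msg_vec) then VV[0][0]++ -> VV[0]=[6, 1, 6]
Event 10: SEND 0->1: VV[0][0]++ -> VV[0]=[7, 1, 6], msg_vec=[7, 1, 6]; VV[1]=max(VV[1],msg_vec) then VV[1][1]++ -> VV[1]=[7, 3, 6]
Event 3 stamp: [2, 0, 3]
Event 5 stamp: [0, 2, 0]
[2, 0, 3] <= [0, 2, 0]? False
[0, 2, 0] <= [2, 0, 3]? False
Relation: concurrent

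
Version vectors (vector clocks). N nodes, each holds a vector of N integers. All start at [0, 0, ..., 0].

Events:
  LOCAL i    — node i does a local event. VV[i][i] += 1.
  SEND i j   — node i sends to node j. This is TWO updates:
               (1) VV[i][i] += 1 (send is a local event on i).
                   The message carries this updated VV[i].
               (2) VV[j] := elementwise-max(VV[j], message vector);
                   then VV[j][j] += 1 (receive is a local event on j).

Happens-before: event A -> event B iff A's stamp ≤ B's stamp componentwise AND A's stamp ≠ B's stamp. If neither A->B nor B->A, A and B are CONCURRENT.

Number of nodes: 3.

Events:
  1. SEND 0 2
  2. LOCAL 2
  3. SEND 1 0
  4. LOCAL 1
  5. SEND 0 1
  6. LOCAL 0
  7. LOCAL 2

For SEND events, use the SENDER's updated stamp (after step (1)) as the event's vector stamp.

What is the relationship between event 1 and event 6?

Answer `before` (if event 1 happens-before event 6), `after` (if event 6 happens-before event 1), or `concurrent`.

Initial: VV[0]=[0, 0, 0]
Initial: VV[1]=[0, 0, 0]
Initial: VV[2]=[0, 0, 0]
Event 1: SEND 0->2: VV[0][0]++ -> VV[0]=[1, 0, 0], msg_vec=[1, 0, 0]; VV[2]=max(VV[2],msg_vec) then VV[2][2]++ -> VV[2]=[1, 0, 1]
Event 2: LOCAL 2: VV[2][2]++ -> VV[2]=[1, 0, 2]
Event 3: SEND 1->0: VV[1][1]++ -> VV[1]=[0, 1, 0], msg_vec=[0, 1, 0]; VV[0]=max(VV[0],msg_vec) then VV[0][0]++ -> VV[0]=[2, 1, 0]
Event 4: LOCAL 1: VV[1][1]++ -> VV[1]=[0, 2, 0]
Event 5: SEND 0->1: VV[0][0]++ -> VV[0]=[3, 1, 0], msg_vec=[3, 1, 0]; VV[1]=max(VV[1],msg_vec) then VV[1][1]++ -> VV[1]=[3, 3, 0]
Event 6: LOCAL 0: VV[0][0]++ -> VV[0]=[4, 1, 0]
Event 7: LOCAL 2: VV[2][2]++ -> VV[2]=[1, 0, 3]
Event 1 stamp: [1, 0, 0]
Event 6 stamp: [4, 1, 0]
[1, 0, 0] <= [4, 1, 0]? True
[4, 1, 0] <= [1, 0, 0]? False
Relation: before

Answer: before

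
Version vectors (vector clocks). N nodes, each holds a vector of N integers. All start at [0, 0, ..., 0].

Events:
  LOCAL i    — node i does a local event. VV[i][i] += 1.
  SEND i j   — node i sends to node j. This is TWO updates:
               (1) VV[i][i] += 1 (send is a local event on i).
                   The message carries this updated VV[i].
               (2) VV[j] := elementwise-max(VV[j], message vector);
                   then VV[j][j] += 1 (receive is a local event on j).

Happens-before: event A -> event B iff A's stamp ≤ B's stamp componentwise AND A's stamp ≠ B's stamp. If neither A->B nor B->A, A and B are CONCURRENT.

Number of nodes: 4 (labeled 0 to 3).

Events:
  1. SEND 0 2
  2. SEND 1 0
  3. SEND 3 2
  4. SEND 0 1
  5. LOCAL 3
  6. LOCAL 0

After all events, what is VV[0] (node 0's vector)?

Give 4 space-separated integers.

Answer: 4 1 0 0

Derivation:
Initial: VV[0]=[0, 0, 0, 0]
Initial: VV[1]=[0, 0, 0, 0]
Initial: VV[2]=[0, 0, 0, 0]
Initial: VV[3]=[0, 0, 0, 0]
Event 1: SEND 0->2: VV[0][0]++ -> VV[0]=[1, 0, 0, 0], msg_vec=[1, 0, 0, 0]; VV[2]=max(VV[2],msg_vec) then VV[2][2]++ -> VV[2]=[1, 0, 1, 0]
Event 2: SEND 1->0: VV[1][1]++ -> VV[1]=[0, 1, 0, 0], msg_vec=[0, 1, 0, 0]; VV[0]=max(VV[0],msg_vec) then VV[0][0]++ -> VV[0]=[2, 1, 0, 0]
Event 3: SEND 3->2: VV[3][3]++ -> VV[3]=[0, 0, 0, 1], msg_vec=[0, 0, 0, 1]; VV[2]=max(VV[2],msg_vec) then VV[2][2]++ -> VV[2]=[1, 0, 2, 1]
Event 4: SEND 0->1: VV[0][0]++ -> VV[0]=[3, 1, 0, 0], msg_vec=[3, 1, 0, 0]; VV[1]=max(VV[1],msg_vec) then VV[1][1]++ -> VV[1]=[3, 2, 0, 0]
Event 5: LOCAL 3: VV[3][3]++ -> VV[3]=[0, 0, 0, 2]
Event 6: LOCAL 0: VV[0][0]++ -> VV[0]=[4, 1, 0, 0]
Final vectors: VV[0]=[4, 1, 0, 0]; VV[1]=[3, 2, 0, 0]; VV[2]=[1, 0, 2, 1]; VV[3]=[0, 0, 0, 2]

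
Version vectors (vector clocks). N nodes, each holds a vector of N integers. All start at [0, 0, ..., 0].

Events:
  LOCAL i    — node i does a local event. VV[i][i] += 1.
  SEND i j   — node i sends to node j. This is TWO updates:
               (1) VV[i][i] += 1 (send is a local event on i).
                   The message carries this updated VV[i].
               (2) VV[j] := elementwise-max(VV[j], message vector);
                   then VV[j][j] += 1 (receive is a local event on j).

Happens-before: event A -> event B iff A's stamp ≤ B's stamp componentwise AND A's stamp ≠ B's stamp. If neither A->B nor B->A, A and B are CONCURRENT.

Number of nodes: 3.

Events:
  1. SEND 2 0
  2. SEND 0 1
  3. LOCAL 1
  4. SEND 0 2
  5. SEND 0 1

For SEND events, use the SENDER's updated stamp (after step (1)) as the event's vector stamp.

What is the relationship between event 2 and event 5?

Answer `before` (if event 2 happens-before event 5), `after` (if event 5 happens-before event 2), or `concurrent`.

Answer: before

Derivation:
Initial: VV[0]=[0, 0, 0]
Initial: VV[1]=[0, 0, 0]
Initial: VV[2]=[0, 0, 0]
Event 1: SEND 2->0: VV[2][2]++ -> VV[2]=[0, 0, 1], msg_vec=[0, 0, 1]; VV[0]=max(VV[0],msg_vec) then VV[0][0]++ -> VV[0]=[1, 0, 1]
Event 2: SEND 0->1: VV[0][0]++ -> VV[0]=[2, 0, 1], msg_vec=[2, 0, 1]; VV[1]=max(VV[1],msg_vec) then VV[1][1]++ -> VV[1]=[2, 1, 1]
Event 3: LOCAL 1: VV[1][1]++ -> VV[1]=[2, 2, 1]
Event 4: SEND 0->2: VV[0][0]++ -> VV[0]=[3, 0, 1], msg_vec=[3, 0, 1]; VV[2]=max(VV[2],msg_vec) then VV[2][2]++ -> VV[2]=[3, 0, 2]
Event 5: SEND 0->1: VV[0][0]++ -> VV[0]=[4, 0, 1], msg_vec=[4, 0, 1]; VV[1]=max(VV[1],msg_vec) then VV[1][1]++ -> VV[1]=[4, 3, 1]
Event 2 stamp: [2, 0, 1]
Event 5 stamp: [4, 0, 1]
[2, 0, 1] <= [4, 0, 1]? True
[4, 0, 1] <= [2, 0, 1]? False
Relation: before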